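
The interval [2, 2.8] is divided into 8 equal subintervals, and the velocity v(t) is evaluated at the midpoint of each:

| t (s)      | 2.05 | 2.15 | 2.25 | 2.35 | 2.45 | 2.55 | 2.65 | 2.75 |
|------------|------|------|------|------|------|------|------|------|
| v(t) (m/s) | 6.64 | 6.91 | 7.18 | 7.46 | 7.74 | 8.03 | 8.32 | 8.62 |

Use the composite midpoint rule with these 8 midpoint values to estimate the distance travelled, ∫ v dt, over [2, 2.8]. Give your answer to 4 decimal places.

6.0900

h = 0.1, n = 8.
h·[y(m₁) + y(m₂) + y(m₃) + y(m₄) + y(m₅) + y(m₆) + y(m₇) + y(m₈)] = 0.1·(60.90) = 6.0900.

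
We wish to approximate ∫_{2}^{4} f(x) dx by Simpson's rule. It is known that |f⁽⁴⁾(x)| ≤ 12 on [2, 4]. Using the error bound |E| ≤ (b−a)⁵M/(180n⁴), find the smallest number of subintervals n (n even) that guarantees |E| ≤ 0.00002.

20

Need 384/(180n⁴) ≤ 0.00002.
n⁴ ≥ 384/(180·0.00002) = 106667 ⇒ n ≥ 18.0720, so the smallest even n is 20. (n must be even for Simpson's rule.)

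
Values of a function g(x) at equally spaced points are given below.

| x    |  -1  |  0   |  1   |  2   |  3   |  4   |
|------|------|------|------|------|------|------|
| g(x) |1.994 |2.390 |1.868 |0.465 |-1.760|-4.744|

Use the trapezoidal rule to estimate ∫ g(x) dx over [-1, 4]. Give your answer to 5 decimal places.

h = 1, n = 5.
(h/2)·[y₀ + 2y₁ + 2y₂ + 2y₃ + 2y₄ + y₅] = 0.5·(3.176) = 1.58800.

1.58800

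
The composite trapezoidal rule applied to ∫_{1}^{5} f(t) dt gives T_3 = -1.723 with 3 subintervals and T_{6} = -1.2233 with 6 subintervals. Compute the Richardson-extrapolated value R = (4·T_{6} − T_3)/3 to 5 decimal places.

-1.05673

R = (4·T_{6} − T_3) / 3 = (4·(-1.2233) − (-1.723))/3 = (-3.1702)/3 = -1.05673.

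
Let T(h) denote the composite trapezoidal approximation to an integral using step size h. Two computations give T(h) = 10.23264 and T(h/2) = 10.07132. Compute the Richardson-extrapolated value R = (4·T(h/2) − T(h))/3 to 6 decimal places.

R = (4·T(h/2) − T(h)) / 3 = (4·10.07132 − 10.23264)/3 = (30.05264)/3 = 10.017547.

10.017547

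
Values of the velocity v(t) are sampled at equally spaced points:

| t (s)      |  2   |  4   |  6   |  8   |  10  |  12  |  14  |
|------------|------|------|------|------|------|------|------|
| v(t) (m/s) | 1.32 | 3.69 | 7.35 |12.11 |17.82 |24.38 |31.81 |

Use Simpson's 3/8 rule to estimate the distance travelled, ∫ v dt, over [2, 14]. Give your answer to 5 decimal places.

h = 2, n = 6.
(3h/8)·[y₀ + 3y₁ + 3y₂ + 2y₃ + 3y₄ + 3y₅ + y₆] = 0.75·(217.07) = 162.80250.

162.80250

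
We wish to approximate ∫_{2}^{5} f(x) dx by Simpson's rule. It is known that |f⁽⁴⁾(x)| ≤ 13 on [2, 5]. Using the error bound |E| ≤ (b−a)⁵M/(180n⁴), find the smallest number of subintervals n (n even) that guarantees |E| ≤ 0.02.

Need 3159/(180n⁴) ≤ 0.02.
n⁴ ≥ 3159/(180·0.02) = 877.5 ⇒ n ≥ 5.4427, so the smallest even n is 6. (n must be even for Simpson's rule.)

6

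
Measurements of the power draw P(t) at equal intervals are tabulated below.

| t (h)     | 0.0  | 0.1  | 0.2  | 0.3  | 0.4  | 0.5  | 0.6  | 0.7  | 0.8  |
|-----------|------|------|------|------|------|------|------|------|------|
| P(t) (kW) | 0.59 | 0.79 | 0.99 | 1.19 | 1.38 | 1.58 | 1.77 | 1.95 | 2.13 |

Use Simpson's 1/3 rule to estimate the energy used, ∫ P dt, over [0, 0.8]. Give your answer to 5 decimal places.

h = 0.1, n = 8.
(h/3)·[y₀ + 4y₁ + 2y₂ + 4y₃ + 2y₄ + 4y₅ + 2y₆ + 4y₇ + y₈] = 0.033333·(33.04) = 1.10133.

1.10133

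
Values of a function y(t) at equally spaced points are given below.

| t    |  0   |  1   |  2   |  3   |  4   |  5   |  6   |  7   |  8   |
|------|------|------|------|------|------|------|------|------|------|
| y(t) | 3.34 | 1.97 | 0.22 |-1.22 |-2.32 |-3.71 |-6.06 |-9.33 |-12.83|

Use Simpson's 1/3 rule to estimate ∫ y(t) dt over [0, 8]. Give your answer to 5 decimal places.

h = 1, n = 8.
(h/3)·[y₀ + 4y₁ + 2y₂ + 4y₃ + 2y₄ + 4y₅ + 2y₆ + 4y₇ + y₈] = 0.333333·(-74.97) = -24.99000.

-24.99000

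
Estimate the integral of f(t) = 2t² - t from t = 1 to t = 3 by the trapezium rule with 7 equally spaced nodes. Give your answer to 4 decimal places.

13.4074

h = (3 − 1)/6 = 0.333333.
Nodes t₀,…,t₆ = 1, 1.333333, 1.666667, 2, 2.333333, 2.666667, 3.
f(t) = 2t² - t: f₀=1, f₁=2.222222, f₂=3.888889, f₃=6, f₄=8.555556, f₅=11.555556, f₆=15.
(h/2)·[f₀ + 2f₁ + 2f₂ + 2f₃ + 2f₄ + 2f₅ + f₆] = 0.166667·(80.444444) = 13.4074.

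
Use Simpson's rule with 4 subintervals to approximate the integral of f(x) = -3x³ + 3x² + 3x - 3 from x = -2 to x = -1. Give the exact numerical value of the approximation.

h = (-1 − (-2))/4 = 0.25.
Nodes x₀,…,x₄ = -2, -1.75, -1.5, -1.25, -1.
f(x) = -3x³ + 3x² + 3x - 3: f₀=27, f₁=17.015625, f₂=9.375, f₃=3.796875, f₄=0.
(h/3)·[f₀ + 4f₁ + 2f₂ + 4f₃ + f₄] = 0.083333·(129) = 10.75.

10.75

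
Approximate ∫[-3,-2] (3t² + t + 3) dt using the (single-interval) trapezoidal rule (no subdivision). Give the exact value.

20

T = (b−a)/2 · [f(-3) + f(-2)] = 0.5·[27 + 13] = 20.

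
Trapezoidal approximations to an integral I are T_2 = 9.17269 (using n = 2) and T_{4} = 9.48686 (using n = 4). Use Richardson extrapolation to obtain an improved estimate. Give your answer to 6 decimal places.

9.591583

R = (4·T_{4} − T_2) / 3 = (4·9.48686 − 9.17269)/3 = (28.77475)/3 = 9.591583.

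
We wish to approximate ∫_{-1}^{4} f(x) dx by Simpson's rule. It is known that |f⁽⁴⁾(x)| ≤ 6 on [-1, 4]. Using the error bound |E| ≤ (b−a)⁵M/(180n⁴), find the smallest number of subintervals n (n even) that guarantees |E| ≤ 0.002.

16

Need 18750/(180n⁴) ≤ 0.002.
n⁴ ≥ 18750/(180·0.002) = 52083.3 ⇒ n ≥ 15.1069, so the smallest even n is 16. (n must be even for Simpson's rule.)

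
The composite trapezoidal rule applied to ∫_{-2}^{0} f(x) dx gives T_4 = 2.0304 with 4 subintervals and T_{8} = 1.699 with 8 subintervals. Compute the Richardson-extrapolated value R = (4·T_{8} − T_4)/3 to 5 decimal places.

1.58853

R = (4·T_{8} − T_4) / 3 = (4·1.699 − 2.0304)/3 = (4.7656)/3 = 1.58853.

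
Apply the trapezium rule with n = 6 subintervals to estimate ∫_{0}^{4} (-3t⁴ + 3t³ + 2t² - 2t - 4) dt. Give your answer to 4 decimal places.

h = (4 − 0)/6 = 0.666667.
Nodes t₀,…,t₆ = 0, 0.666667, 1.333333, 2, 2.666667, 3.333333, 4.
f(t) = -3t⁴ + 3t³ + 2t² - 2t - 4: f₀=-4, f₁=-4.148148, f₂=-5.481481, f₃=-24, f₄=-89.925926, f₅=-247.703704, f₆=-556.
(h/2)·[f₀ + 2f₁ + 2f₂ + 2f₃ + 2f₄ + 2f₅ + f₆] = 0.333333·(-1302.518519) = -434.1728.

-434.1728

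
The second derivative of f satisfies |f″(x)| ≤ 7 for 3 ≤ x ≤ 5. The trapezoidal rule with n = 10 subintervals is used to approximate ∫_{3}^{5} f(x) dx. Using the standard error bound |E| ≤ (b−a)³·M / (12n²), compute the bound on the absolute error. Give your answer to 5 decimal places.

|E| ≤ (2)³·7 / (12·10²) = 56/1200 = 0.04667.

0.04667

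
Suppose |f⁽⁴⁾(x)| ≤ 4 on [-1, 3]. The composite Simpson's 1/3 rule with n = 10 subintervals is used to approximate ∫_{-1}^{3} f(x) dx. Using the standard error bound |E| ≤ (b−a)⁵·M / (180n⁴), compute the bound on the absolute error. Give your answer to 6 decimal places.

0.002276

|E| ≤ (4)⁵·4 / (180·10⁴) = 4096/1800000 = 0.002276.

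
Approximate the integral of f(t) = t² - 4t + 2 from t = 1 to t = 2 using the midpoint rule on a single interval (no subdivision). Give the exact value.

-1.75

M = (b−a)·f(1.5) = 1·(-1.75) = -1.75.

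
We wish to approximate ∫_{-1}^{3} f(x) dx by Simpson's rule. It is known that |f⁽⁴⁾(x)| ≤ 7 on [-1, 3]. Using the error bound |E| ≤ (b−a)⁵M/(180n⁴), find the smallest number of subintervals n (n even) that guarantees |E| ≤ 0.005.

10

Need 7168/(180n⁴) ≤ 0.005.
n⁴ ≥ 7168/(180·0.005) = 7964.44 ⇒ n ≥ 9.4469, so the smallest even n is 10. (n must be even for Simpson's rule.)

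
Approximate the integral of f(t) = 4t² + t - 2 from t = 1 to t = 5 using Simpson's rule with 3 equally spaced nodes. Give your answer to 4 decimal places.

h = (5 − 1)/2 = 2.
Nodes t₀,…,t₂ = 1, 3, 5.
f(t) = 4t² + t - 2: f₀=3, f₁=37, f₂=103.
(h/3)·[f₀ + 4f₁ + f₂] = 0.666667·(254) = 169.3333.

169.3333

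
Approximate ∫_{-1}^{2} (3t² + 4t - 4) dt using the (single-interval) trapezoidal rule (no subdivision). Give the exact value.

16.5

T = (b−a)/2 · [f(-1) + f(2)] = 1.5·[(-5) + 16] = 16.5.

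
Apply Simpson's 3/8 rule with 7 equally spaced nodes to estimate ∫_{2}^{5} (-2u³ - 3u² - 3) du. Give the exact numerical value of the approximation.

h = (5 − 2)/6 = 0.5.
Nodes u₀,…,u₆ = 2, 2.5, 3, 3.5, 4, 4.5, 5.
f(u) = -2u³ - 3u² - 3: f₀=-31, f₁=-53, f₂=-84, f₃=-125.5, f₄=-179, f₅=-246, f₆=-328.
(3h/8)·[f₀ + 3f₁ + 3f₂ + 2f₃ + 3f₄ + 3f₅ + f₆] = 0.1875·(-2296) = -430.5.

-430.5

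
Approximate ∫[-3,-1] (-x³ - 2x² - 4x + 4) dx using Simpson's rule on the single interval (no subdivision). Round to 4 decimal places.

S = (b−a)/6 · [f(-3) + 4f(-2) + f(-1)] = 0.333333·[25 + 4·12 + 7] = 26.6667.

26.6667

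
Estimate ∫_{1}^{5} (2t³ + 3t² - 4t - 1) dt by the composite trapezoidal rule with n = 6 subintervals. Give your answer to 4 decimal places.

390.2222

h = (5 − 1)/6 = 0.666667.
Nodes t₀,…,t₆ = 1, 1.666667, 2.333333, 3, 3.666667, 4.333333, 5.
f(t) = 2t³ + 3t² - 4t - 1: f₀=0, f₁=9.925926, f₂=31.407407, f₃=68, f₄=123.259259, f₅=200.740741, f₆=304.
(h/2)·[f₀ + 2f₁ + 2f₂ + 2f₃ + 2f₄ + 2f₅ + f₆] = 0.333333·(1170.666667) = 390.2222.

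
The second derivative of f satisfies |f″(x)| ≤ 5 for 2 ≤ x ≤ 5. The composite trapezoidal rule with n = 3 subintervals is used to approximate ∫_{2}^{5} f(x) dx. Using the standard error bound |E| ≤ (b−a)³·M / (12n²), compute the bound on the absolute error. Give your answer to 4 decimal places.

|E| ≤ (3)³·5 / (12·3²) = 135/108 = 1.2500.

1.2500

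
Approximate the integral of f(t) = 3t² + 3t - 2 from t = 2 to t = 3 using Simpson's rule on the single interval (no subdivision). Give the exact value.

S = (b−a)/6 · [f(2) + 4f(2.5) + f(3)] = 0.166667·[16 + 4·24.25 + 34] = 24.5.

24.5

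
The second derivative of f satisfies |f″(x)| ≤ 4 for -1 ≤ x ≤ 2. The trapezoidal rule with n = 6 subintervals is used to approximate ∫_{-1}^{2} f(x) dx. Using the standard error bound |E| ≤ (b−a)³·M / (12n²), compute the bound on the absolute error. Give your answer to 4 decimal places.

0.2500

|E| ≤ (3)³·4 / (12·6²) = 108/432 = 0.2500.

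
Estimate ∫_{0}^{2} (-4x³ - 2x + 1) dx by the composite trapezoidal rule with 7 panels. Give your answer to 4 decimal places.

h = (2 − 0)/7 = 0.285714.
Nodes x₀,…,x₇ = 0, 0.285714, 0.571429, 0.857143, 1.142857, 1.428571, 1.714286, 2.
f(x) = -4x³ - 2x + 1: f₀=1, f₁=0.335277, f₂=-0.889213, f₃=-3.233236, f₄=-7.256560, f₅=-13.518950, f₆=-22.580175, f₇=-35.
(h/2)·[f₀ + 2f₁ + 2f₂ + 2f₃ + 2f₄ + 2f₅ + 2f₆ + f₇] = 0.142857·(-128.285714) = -18.3265.

-18.3265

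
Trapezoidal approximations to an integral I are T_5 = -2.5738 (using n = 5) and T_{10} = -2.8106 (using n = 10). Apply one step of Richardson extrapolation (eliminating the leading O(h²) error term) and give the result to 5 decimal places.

R = (4·T_{10} − T_5) / 3 = (4·(-2.8106) − (-2.5738))/3 = (-8.6686)/3 = -2.88953.

-2.88953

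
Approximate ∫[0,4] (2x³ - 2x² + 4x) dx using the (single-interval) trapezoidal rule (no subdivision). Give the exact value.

224

T = (b−a)/2 · [f(0) + f(4)] = 2·[0 + 112] = 224.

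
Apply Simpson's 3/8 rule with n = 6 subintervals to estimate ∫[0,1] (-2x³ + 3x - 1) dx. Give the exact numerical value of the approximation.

h = (1 − 0)/6 = 0.166667.
Nodes x₀,…,x₆ = 0, 0.166667, 0.333333, 0.5, 0.666667, 0.833333, 1.
f(x) = -2x³ + 3x - 1: f₀=-1, f₁=-0.509259, f₂=-0.074074, f₃=0.25, f₄=0.407407, f₅=0.342593, f₆=0.
(3h/8)·[f₀ + 3f₁ + 3f₂ + 2f₃ + 3f₄ + 3f₅ + f₆] = 0.0625·(0) = 0.

0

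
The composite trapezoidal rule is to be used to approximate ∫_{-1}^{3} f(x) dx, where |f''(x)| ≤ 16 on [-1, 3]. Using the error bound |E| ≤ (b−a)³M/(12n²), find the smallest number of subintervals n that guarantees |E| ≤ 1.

Need 1024/(12n²) ≤ 1.
n² ≥ 1024/(12·1) = 85.3333 ⇒ n ≥ 9.2376, so the smallest n is 10.

10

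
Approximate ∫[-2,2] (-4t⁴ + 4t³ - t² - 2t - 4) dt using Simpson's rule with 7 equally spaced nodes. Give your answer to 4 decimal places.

-72.9547

h = (2 − (-2))/6 = 0.666667.
Nodes t₀,…,t₆ = -2, -1.333333, -0.666667, 0, 0.666667, 1.333333, 2.
f(t) = -4t⁴ + 4t³ - t² - 2t - 4: f₀=-100, f₁=-25.234568, f₂=-5.086420, f₃=-4, f₄=-5.382716, f₅=-11.604938, f₆=-44.
(h/3)·[f₀ + 4f₁ + 2f₂ + 4f₃ + 2f₄ + 4f₅ + f₆] = 0.222222·(-328.296296) = -72.9547.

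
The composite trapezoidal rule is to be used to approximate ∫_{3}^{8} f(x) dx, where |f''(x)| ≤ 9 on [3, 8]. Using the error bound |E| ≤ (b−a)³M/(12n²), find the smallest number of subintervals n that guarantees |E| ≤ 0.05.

Need 1125/(12n²) ≤ 0.05.
n² ≥ 1125/(12·0.05) = 1875 ⇒ n ≥ 43.3013, so the smallest n is 44.

44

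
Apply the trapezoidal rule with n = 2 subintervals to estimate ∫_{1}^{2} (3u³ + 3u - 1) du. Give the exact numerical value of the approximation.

15.3125

h = (2 − 1)/2 = 0.5.
Nodes u₀,…,u₂ = 1, 1.5, 2.
f(u) = 3u³ + 3u - 1: f₀=5, f₁=13.625, f₂=29.
(h/2)·[f₀ + 2f₁ + f₂] = 0.25·(61.25) = 15.3125.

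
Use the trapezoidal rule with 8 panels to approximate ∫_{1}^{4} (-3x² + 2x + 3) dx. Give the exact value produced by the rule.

h = (4 − 1)/8 = 0.375.
Nodes x₀,…,x₈ = 1, 1.375, 1.75, 2.125, 2.5, 2.875, 3.25, 3.625, 4.
f(x) = -3x² + 2x + 3: f₀=2, f₁=0.078125, f₂=-2.6875, f₃=-6.296875, f₄=-10.75, f₅=-16.046875, f₆=-22.1875, f₇=-29.171875, f₈=-37.
(h/2)·[f₀ + 2f₁ + 2f₂ + 2f₃ + 2f₄ + 2f₅ + 2f₆ + 2f₇ + f₈] = 0.1875·(-209.125) = -39.2109375.

-39.2109375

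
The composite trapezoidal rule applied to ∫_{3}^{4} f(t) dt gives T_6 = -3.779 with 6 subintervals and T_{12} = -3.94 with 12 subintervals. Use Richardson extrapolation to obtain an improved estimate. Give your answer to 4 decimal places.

R = (4·T_{12} − T_6) / 3 = (4·(-3.94) − (-3.779))/3 = (-11.981)/3 = -3.9937.

-3.9937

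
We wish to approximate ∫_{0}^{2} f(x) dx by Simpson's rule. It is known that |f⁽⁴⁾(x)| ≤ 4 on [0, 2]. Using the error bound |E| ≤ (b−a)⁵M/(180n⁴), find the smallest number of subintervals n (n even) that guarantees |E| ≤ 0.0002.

8

Need 128/(180n⁴) ≤ 0.0002.
n⁴ ≥ 128/(180·0.0002) = 3555.56 ⇒ n ≥ 7.7219, so the smallest even n is 8. (n must be even for Simpson's rule.)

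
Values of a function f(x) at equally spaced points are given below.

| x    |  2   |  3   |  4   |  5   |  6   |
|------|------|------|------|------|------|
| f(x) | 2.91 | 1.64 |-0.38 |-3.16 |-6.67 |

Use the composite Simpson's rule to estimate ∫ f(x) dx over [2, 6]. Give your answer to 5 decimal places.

h = 1, n = 4.
(h/3)·[y₀ + 4y₁ + 2y₂ + 4y₃ + y₄] = 0.333333·(-10.60) = -3.53333.

-3.53333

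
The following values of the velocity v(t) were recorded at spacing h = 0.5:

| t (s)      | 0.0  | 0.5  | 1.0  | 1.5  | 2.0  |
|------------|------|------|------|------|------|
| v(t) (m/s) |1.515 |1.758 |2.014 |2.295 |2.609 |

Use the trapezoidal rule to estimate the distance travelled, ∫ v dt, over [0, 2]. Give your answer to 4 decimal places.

h = 0.5, n = 4.
(h/2)·[y₀ + 2y₁ + 2y₂ + 2y₃ + y₄] = 0.25·(16.258) = 4.0645.

4.0645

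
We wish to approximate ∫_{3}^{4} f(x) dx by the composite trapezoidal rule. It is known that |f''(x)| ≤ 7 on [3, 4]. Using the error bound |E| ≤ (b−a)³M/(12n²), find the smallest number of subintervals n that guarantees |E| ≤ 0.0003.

Need 7/(12n²) ≤ 0.0003.
n² ≥ 7/(12·0.0003) = 1944.44 ⇒ n ≥ 44.0959, so the smallest n is 45.

45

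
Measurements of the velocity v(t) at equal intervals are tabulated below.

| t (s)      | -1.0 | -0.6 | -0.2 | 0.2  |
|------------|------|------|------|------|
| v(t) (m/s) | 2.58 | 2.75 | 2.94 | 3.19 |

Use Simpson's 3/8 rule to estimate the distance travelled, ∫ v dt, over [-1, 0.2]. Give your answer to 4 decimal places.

3.4260

h = 0.4, n = 3.
(3h/8)·[y₀ + 3y₁ + 3y₂ + y₃] = 0.15·(22.84) = 3.4260.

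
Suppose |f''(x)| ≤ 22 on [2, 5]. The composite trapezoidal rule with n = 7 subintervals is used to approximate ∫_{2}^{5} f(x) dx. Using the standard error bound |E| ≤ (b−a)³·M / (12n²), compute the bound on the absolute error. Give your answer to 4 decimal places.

1.0102

|E| ≤ (3)³·22 / (12·7²) = 594/588 = 1.0102.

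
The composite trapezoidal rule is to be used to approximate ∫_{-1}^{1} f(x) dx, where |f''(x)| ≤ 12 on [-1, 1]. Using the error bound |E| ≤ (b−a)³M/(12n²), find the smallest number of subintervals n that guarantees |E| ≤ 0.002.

Need 96/(12n²) ≤ 0.002.
n² ≥ 96/(12·0.002) = 4000 ⇒ n ≥ 63.2456, so the smallest n is 64.

64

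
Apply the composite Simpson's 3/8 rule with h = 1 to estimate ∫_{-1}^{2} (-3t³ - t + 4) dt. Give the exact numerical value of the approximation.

-0.75

h = (2 − (-1))/3 = 1.
Nodes t₀,…,t₃ = -1, 0, 1, 2.
f(t) = -3t³ - t + 4: f₀=8, f₁=4, f₂=0, f₃=-22.
(3h/8)·[f₀ + 3f₁ + 3f₂ + f₃] = 0.375·(-2) = -0.75.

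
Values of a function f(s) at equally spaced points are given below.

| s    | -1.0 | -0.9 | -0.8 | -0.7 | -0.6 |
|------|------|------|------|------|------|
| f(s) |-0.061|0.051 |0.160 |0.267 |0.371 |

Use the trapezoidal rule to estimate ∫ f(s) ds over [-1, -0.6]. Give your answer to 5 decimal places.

0.06330

h = 0.1, n = 4.
(h/2)·[y₀ + 2y₁ + 2y₂ + 2y₃ + y₄] = 0.05·(1.266) = 0.06330.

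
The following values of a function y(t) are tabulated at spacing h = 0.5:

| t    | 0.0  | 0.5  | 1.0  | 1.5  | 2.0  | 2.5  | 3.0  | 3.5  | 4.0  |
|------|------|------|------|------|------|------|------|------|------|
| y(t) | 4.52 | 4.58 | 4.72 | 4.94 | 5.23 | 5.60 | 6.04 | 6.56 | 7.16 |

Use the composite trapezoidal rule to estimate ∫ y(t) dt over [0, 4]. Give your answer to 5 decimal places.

21.75500

h = 0.5, n = 8.
(h/2)·[y₀ + 2y₁ + 2y₂ + 2y₃ + 2y₄ + 2y₅ + 2y₆ + 2y₇ + y₈] = 0.25·(87.02) = 21.75500.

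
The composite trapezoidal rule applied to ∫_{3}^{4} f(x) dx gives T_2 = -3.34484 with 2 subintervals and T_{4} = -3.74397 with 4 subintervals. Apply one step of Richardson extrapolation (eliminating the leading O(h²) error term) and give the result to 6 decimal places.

R = (4·T_{4} − T_2) / 3 = (4·(-3.74397) − (-3.34484))/3 = (-11.63104)/3 = -3.877013.

-3.877013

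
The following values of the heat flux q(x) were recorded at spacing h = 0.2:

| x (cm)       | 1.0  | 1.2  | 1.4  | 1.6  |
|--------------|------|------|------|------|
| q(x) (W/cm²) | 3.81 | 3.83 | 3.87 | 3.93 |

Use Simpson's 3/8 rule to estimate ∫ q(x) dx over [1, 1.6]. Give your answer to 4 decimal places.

2.3130

h = 0.2, n = 3.
(3h/8)·[y₀ + 3y₁ + 3y₂ + y₃] = 0.075·(30.84) = 2.3130.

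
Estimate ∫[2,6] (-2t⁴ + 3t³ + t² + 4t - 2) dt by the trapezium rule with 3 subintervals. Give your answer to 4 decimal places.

h = (6 − 2)/3 = 1.333333.
Nodes t₀,…,t₃ = 2, 3.333333, 4.666667, 6.
f(t) = -2t⁴ + 3t³ + t² + 4t - 2: f₀=2, f₁=-113.358025, f₂=-605.209877, f₃=-1886.
(h/2)·[f₀ + 2f₁ + 2f₂ + f₃] = 0.666667·(-3321.135802) = -2214.0905.

-2214.0905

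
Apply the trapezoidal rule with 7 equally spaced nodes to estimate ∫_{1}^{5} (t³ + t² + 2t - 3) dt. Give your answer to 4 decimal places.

h = (5 − 1)/6 = 0.666667.
Nodes t₀,…,t₆ = 1, 1.666667, 2.333333, 3, 3.666667, 4.333333, 5.
f(t) = t³ + t² + 2t - 3: f₀=1, f₁=7.740741, f₂=19.814815, f₃=39, f₄=67.074074, f₅=105.814815, f₆=157.
(h/2)·[f₀ + 2f₁ + 2f₂ + 2f₃ + 2f₄ + 2f₅ + f₆] = 0.333333·(636.888889) = 212.2963.

212.2963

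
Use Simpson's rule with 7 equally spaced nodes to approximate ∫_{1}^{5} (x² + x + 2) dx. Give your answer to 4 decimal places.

61.3333

h = (5 − 1)/6 = 0.666667.
Nodes x₀,…,x₆ = 1, 1.666667, 2.333333, 3, 3.666667, 4.333333, 5.
f(x) = x² + x + 2: f₀=4, f₁=6.444444, f₂=9.777778, f₃=14, f₄=19.111111, f₅=25.111111, f₆=32.
(h/3)·[f₀ + 4f₁ + 2f₂ + 4f₃ + 2f₄ + 4f₅ + f₆] = 0.222222·(276) = 61.3333.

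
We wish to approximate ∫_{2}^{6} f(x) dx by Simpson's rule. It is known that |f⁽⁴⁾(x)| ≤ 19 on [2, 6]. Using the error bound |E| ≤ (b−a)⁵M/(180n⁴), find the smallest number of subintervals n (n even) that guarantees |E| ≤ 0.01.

12

Need 19456/(180n⁴) ≤ 0.01.
n⁴ ≥ 19456/(180·0.01) = 10808.9 ⇒ n ≥ 10.1964, so the smallest even n is 12. (n must be even for Simpson's rule.)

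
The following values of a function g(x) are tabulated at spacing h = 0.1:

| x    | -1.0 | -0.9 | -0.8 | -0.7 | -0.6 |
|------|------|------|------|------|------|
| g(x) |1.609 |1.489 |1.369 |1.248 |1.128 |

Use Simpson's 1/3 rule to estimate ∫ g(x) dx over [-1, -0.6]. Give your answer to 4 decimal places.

0.5474

h = 0.1, n = 4.
(h/3)·[y₀ + 4y₁ + 2y₂ + 4y₃ + y₄] = 0.033333·(16.423) = 0.5474.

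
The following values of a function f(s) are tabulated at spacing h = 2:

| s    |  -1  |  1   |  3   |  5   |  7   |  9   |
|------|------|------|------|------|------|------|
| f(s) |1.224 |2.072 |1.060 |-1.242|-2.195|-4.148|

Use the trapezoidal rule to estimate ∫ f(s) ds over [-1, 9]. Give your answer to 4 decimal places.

h = 2, n = 5.
(h/2)·[y₀ + 2y₁ + 2y₂ + 2y₃ + 2y₄ + y₅] = 1·(-3.534) = -3.5340.

-3.5340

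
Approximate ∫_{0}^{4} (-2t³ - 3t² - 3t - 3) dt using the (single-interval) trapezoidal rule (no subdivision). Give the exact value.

T = (b−a)/2 · [f(0) + f(4)] = 2·[(-3) + (-191)] = -388.

-388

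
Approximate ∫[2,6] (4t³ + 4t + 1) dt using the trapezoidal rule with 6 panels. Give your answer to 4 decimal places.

1362.2222

h = (6 − 2)/6 = 0.666667.
Nodes t₀,…,t₆ = 2, 2.666667, 3.333333, 4, 4.666667, 5.333333, 6.
f(t) = 4t³ + 4t + 1: f₀=41, f₁=87.518519, f₂=162.481481, f₃=273, f₄=426.185185, f₅=629.148148, f₆=889.
(h/2)·[f₀ + 2f₁ + 2f₂ + 2f₃ + 2f₄ + 2f₅ + f₆] = 0.333333·(4086.666667) = 1362.2222.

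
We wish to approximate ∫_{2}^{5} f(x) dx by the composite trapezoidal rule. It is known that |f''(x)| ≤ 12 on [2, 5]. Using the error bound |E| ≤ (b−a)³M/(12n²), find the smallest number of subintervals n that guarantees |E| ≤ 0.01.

Need 324/(12n²) ≤ 0.01.
n² ≥ 324/(12·0.01) = 2700 ⇒ n ≥ 51.9615, so the smallest n is 52.

52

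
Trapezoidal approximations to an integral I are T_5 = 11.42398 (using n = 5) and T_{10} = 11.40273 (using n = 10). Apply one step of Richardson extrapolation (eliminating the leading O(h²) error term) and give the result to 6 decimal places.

11.395647

R = (4·T_{10} − T_5) / 3 = (4·11.40273 − 11.42398)/3 = (34.18694)/3 = 11.395647.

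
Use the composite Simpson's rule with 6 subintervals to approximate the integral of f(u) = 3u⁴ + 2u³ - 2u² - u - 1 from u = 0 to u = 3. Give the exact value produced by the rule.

h = (3 − 0)/6 = 0.5.
Nodes u₀,…,u₆ = 0, 0.5, 1, 1.5, 2, 2.5, 3.
f(u) = 3u⁴ + 2u³ - 2u² - u - 1: f₀=-1, f₁=-1.5625, f₂=1, f₃=14.9375, f₄=53, f₅=132.4375, f₆=275.
(h/3)·[f₀ + 4f₁ + 2f₂ + 4f₃ + 2f₄ + 4f₅ + f₆] = 0.166667·(965.25) = 160.875.

160.875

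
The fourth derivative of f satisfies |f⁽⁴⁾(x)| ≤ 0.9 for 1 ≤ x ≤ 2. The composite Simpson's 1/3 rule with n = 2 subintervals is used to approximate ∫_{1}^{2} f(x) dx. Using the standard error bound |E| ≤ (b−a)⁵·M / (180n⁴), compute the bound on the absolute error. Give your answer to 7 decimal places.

0.0003125

|E| ≤ (1)⁵·0.9 / (180·2⁴) = 0.9/2880 = 0.0003125.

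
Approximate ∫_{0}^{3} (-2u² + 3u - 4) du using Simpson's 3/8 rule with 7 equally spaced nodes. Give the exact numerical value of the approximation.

-16.5

h = (3 − 0)/6 = 0.5.
Nodes u₀,…,u₆ = 0, 0.5, 1, 1.5, 2, 2.5, 3.
f(u) = -2u² + 3u - 4: f₀=-4, f₁=-3, f₂=-3, f₃=-4, f₄=-6, f₅=-9, f₆=-13.
(3h/8)·[f₀ + 3f₁ + 3f₂ + 2f₃ + 3f₄ + 3f₅ + f₆] = 0.1875·(-88) = -16.5.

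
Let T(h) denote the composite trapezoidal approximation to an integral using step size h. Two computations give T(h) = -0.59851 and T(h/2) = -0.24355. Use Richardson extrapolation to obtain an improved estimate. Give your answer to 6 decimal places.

-0.125230

R = (4·T(h/2) − T(h)) / 3 = (4·(-0.24355) − (-0.59851))/3 = (-0.37569)/3 = -0.125230.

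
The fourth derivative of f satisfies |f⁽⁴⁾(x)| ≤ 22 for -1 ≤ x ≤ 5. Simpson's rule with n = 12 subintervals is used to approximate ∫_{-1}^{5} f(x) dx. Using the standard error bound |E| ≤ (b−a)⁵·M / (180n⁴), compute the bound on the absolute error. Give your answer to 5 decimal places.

0.04583

|E| ≤ (6)⁵·22 / (180·12⁴) = 171072/3732480 = 0.04583.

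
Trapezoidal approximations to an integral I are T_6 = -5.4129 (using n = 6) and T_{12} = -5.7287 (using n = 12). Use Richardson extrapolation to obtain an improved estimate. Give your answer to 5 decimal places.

-5.83397

R = (4·T_{12} − T_6) / 3 = (4·(-5.7287) − (-5.4129))/3 = (-17.5019)/3 = -5.83397.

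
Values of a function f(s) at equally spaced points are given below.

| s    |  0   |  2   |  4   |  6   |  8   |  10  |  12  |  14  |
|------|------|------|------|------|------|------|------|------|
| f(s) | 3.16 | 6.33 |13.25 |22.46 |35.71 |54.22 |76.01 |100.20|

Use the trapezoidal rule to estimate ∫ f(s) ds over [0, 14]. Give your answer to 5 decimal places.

h = 2, n = 7.
(h/2)·[y₀ + 2y₁ + 2y₂ + 2y₃ + 2y₄ + 2y₅ + 2y₆ + y₇] = 1·(519.32) = 519.32000.

519.32000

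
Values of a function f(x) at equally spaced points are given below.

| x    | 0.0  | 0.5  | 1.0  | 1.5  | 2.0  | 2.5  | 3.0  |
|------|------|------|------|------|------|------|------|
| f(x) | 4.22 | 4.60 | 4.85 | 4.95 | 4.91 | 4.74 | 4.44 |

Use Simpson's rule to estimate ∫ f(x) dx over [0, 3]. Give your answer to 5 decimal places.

h = 0.5, n = 6.
(h/3)·[y₀ + 4y₁ + 2y₂ + 4y₃ + 2y₄ + 4y₅ + y₆] = 0.166667·(85.34) = 14.22333.

14.22333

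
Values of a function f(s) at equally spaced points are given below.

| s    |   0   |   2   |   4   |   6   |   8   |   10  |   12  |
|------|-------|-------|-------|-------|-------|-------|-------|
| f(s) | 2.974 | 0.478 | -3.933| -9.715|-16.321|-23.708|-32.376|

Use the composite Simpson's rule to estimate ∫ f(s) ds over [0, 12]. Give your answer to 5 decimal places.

-134.46000

h = 2, n = 6.
(h/3)·[y₀ + 4y₁ + 2y₂ + 4y₃ + 2y₄ + 4y₅ + y₆] = 0.666667·(-201.690) = -134.46000.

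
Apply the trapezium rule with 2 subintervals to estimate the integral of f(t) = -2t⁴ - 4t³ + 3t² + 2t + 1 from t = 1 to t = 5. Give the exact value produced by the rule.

h = (5 − 1)/2 = 2.
Nodes t₀,…,t₂ = 1, 3, 5.
f(t) = -2t⁴ - 4t³ + 3t² + 2t + 1: f₀=0, f₁=-236, f₂=-1664.
(h/2)·[f₀ + 2f₁ + f₂] = 1·(-2136) = -2136.

-2136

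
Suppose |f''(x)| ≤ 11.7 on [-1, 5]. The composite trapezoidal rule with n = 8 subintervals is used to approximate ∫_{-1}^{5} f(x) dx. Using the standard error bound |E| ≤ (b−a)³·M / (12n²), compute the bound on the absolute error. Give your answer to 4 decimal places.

3.2906

|E| ≤ (6)³·11.7 / (12·8²) = 2527.2/768 = 3.2906.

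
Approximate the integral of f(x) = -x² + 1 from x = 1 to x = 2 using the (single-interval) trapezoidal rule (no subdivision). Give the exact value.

T = (b−a)/2 · [f(1) + f(2)] = 0.5·[0 + (-3)] = -1.5.

-1.5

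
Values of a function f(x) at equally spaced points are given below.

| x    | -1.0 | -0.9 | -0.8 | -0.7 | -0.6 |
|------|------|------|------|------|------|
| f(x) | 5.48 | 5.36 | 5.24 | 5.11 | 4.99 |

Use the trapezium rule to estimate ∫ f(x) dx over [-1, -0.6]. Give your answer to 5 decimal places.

2.09450

h = 0.1, n = 4.
(h/2)·[y₀ + 2y₁ + 2y₂ + 2y₃ + y₄] = 0.05·(41.89) = 2.09450.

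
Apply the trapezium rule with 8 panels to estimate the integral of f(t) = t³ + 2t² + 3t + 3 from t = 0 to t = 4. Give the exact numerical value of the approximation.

h = (4 − 0)/8 = 0.5.
Nodes t₀,…,t₈ = 0, 0.5, 1, 1.5, 2, 2.5, 3, 3.5, 4.
f(t) = t³ + 2t² + 3t + 3: f₀=3, f₁=5.125, f₂=9, f₃=15.375, f₄=25, f₅=38.625, f₆=57, f₇=80.875, f₈=111.
(h/2)·[f₀ + 2f₁ + 2f₂ + 2f₃ + 2f₄ + 2f₅ + 2f₆ + 2f₇ + f₈] = 0.25·(576) = 144.

144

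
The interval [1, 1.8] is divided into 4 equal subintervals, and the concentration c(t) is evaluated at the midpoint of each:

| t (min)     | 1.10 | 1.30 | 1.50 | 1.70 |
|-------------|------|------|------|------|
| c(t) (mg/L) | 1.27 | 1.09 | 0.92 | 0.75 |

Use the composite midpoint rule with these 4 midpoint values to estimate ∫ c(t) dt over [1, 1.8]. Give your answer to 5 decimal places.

h = 0.2, n = 4.
h·[y(m₁) + y(m₂) + y(m₃) + y(m₄)] = 0.2·(4.03) = 0.80600.

0.80600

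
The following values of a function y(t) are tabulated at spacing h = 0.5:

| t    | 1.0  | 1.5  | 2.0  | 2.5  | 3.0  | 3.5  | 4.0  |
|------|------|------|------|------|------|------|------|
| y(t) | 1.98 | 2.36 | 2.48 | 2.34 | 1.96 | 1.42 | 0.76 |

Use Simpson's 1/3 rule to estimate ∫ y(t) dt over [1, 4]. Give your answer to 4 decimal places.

h = 0.5, n = 6.
(h/3)·[y₀ + 4y₁ + 2y₂ + 4y₃ + 2y₄ + 4y₅ + y₆] = 0.166667·(36.10) = 6.0167.

6.0167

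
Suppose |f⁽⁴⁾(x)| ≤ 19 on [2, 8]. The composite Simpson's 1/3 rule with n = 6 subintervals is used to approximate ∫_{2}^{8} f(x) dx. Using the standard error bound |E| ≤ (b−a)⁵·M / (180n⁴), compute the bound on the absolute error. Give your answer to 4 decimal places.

0.6333

|E| ≤ (6)⁵·19 / (180·6⁴) = 147744/233280 = 0.6333.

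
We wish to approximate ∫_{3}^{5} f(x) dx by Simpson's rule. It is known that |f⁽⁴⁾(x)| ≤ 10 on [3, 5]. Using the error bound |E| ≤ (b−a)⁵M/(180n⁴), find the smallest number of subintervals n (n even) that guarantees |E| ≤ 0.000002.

Need 320/(180n⁴) ≤ 0.000002.
n⁴ ≥ 320/(180·0.000002) = 888889 ⇒ n ≥ 30.7052, so the smallest even n is 32. (n must be even for Simpson's rule.)

32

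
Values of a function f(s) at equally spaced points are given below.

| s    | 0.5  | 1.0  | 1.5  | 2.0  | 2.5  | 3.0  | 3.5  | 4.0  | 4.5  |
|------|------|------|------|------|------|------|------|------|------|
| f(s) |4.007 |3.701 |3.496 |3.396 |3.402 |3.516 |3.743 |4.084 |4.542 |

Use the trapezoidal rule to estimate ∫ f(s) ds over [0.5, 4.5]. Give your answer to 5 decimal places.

h = 0.5, n = 8.
(h/2)·[y₀ + 2y₁ + 2y₂ + 2y₃ + 2y₄ + 2y₅ + 2y₆ + 2y₇ + y₈] = 0.25·(59.225) = 14.80625.

14.80625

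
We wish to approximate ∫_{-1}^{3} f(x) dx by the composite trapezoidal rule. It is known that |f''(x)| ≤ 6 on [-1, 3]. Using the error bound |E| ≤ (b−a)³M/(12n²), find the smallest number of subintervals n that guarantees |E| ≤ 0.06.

Need 384/(12n²) ≤ 0.06.
n² ≥ 384/(12·0.06) = 533.333 ⇒ n ≥ 23.0940, so the smallest n is 24.

24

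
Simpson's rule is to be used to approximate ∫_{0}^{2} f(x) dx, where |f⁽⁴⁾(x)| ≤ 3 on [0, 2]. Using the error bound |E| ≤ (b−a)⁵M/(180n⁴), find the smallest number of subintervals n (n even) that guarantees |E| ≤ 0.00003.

Need 96/(180n⁴) ≤ 0.00003.
n⁴ ≥ 96/(180·0.00003) = 17777.8 ⇒ n ≥ 11.5470, so the smallest even n is 12. (n must be even for Simpson's rule.)

12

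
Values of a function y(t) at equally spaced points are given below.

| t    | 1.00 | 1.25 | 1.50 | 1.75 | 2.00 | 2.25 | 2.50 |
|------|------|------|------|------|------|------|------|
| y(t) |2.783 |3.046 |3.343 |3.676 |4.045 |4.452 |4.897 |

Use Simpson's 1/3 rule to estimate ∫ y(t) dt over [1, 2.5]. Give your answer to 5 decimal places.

5.59600

h = 0.25, n = 6.
(h/3)·[y₀ + 4y₁ + 2y₂ + 4y₃ + 2y₄ + 4y₅ + y₆] = 0.083333·(67.152) = 5.59600.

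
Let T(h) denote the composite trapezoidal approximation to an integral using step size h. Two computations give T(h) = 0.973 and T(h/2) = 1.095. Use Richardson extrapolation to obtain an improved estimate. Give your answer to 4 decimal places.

1.1357

R = (4·T(h/2) − T(h)) / 3 = (4·1.095 − 0.973)/3 = (3.407)/3 = 1.1357.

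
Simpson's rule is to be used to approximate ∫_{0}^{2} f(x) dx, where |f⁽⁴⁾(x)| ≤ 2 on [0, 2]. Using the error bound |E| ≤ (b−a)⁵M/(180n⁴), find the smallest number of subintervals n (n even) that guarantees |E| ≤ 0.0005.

6

Need 64/(180n⁴) ≤ 0.0005.
n⁴ ≥ 64/(180·0.0005) = 711.111 ⇒ n ≥ 5.1640, so the smallest even n is 6. (n must be even for Simpson's rule.)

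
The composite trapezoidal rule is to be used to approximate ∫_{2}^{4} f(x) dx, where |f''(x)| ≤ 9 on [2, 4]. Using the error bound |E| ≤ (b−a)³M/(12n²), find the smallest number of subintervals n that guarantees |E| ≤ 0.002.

Need 72/(12n²) ≤ 0.002.
n² ≥ 72/(12·0.002) = 3000 ⇒ n ≥ 54.7723, so the smallest n is 55.

55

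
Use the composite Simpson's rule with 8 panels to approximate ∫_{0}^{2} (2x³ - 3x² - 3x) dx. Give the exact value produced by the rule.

-6

h = (2 − 0)/8 = 0.25.
Nodes x₀,…,x₈ = 0, 0.25, 0.5, 0.75, 1, 1.25, 1.5, 1.75, 2.
f(x) = 2x³ - 3x² - 3x: f₀=0, f₁=-0.90625, f₂=-2, f₃=-3.09375, f₄=-4, f₅=-4.53125, f₆=-4.5, f₇=-3.71875, f₈=-2.
(h/3)·[f₀ + 4f₁ + 2f₂ + 4f₃ + 2f₄ + 4f₅ + 2f₆ + 4f₇ + f₈] = 0.083333·(-72) = -6.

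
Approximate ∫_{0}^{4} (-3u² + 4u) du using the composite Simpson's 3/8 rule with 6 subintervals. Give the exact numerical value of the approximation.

h = (4 − 0)/6 = 0.666667.
Nodes u₀,…,u₆ = 0, 0.666667, 1.333333, 2, 2.666667, 3.333333, 4.
f(u) = -3u² + 4u: f₀=0, f₁=1.333333, f₂=0, f₃=-4, f₄=-10.666667, f₅=-20, f₆=-32.
(3h/8)·[f₀ + 3f₁ + 3f₂ + 2f₃ + 3f₄ + 3f₅ + f₆] = 0.25·(-128) = -32.

-32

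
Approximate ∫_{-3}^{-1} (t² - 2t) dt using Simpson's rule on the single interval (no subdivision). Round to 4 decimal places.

S = (b−a)/6 · [f(-3) + 4f(-2) + f(-1)] = 0.333333·[15 + 4·8 + 3] = 16.6667.

16.6667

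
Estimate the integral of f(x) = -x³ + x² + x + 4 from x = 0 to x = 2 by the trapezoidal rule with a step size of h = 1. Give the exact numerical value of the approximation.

h = (2 − 0)/2 = 1.
Nodes x₀,…,x₂ = 0, 1, 2.
f(x) = -x³ + x² + x + 4: f₀=4, f₁=5, f₂=2.
(h/2)·[f₀ + 2f₁ + f₂] = 0.5·(16) = 8.

8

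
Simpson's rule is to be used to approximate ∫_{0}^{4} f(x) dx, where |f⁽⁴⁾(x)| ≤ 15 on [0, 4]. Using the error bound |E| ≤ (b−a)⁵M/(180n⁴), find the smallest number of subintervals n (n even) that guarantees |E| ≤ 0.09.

6

Need 15360/(180n⁴) ≤ 0.09.
n⁴ ≥ 15360/(180·0.09) = 948.148 ⇒ n ≥ 5.5491, so the smallest even n is 6. (n must be even for Simpson's rule.)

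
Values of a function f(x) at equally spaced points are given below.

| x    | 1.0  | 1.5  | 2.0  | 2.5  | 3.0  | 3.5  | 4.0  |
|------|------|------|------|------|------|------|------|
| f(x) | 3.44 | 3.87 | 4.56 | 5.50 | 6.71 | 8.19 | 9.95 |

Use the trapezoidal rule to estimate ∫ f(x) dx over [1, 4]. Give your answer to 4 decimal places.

h = 0.5, n = 6.
(h/2)·[y₀ + 2y₁ + 2y₂ + 2y₃ + 2y₄ + 2y₅ + y₆] = 0.25·(71.05) = 17.7625.

17.7625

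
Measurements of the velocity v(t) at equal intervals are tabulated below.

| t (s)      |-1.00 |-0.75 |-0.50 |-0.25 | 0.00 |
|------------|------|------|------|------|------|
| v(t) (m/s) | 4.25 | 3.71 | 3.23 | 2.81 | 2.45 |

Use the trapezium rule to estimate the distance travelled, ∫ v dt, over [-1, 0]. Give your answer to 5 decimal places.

h = 0.25, n = 4.
(h/2)·[y₀ + 2y₁ + 2y₂ + 2y₃ + y₄] = 0.125·(26.20) = 3.27500.

3.27500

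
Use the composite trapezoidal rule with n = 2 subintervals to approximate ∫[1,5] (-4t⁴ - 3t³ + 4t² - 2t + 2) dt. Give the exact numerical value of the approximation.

h = (5 − 1)/2 = 2.
Nodes t₀,…,t₂ = 1, 3, 5.
f(t) = -4t⁴ - 3t³ + 4t² - 2t + 2: f₀=-3, f₁=-373, f₂=-2783.
(h/2)·[f₀ + 2f₁ + f₂] = 1·(-3532) = -3532.

-3532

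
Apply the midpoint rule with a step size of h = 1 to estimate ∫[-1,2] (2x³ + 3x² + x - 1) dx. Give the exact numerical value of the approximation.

13.5

h = (2 − (-1))/3 = 1.
Midpoints m₁,…,m₃ = -0.5, 0.5, 1.5.
f(m₁)=-1, f(m₂)=0.5, f(m₃)=14.
h·[f(m₁) + f(m₂) + f(m₃)] = 1·(13.5) = 13.5.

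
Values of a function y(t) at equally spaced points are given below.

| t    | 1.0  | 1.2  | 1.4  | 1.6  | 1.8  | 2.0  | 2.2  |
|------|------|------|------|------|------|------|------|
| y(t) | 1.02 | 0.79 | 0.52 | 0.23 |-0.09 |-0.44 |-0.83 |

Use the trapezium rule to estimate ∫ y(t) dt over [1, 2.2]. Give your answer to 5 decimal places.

h = 0.2, n = 6.
(h/2)·[y₀ + 2y₁ + 2y₂ + 2y₃ + 2y₄ + 2y₅ + y₆] = 0.1·(2.21) = 0.22100.

0.22100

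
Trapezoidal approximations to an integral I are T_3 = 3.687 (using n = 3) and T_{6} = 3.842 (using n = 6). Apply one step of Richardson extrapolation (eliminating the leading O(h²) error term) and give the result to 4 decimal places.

R = (4·T_{6} − T_3) / 3 = (4·3.842 − 3.687)/3 = (11.681)/3 = 3.8937.

3.8937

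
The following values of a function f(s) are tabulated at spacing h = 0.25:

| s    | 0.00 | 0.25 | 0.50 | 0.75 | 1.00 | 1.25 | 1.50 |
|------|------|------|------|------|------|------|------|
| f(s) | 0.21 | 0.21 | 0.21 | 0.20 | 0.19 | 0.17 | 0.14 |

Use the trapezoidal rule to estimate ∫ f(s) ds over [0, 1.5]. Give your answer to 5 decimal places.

0.28875

h = 0.25, n = 6.
(h/2)·[y₀ + 2y₁ + 2y₂ + 2y₃ + 2y₄ + 2y₅ + y₆] = 0.125·(2.31) = 0.28875.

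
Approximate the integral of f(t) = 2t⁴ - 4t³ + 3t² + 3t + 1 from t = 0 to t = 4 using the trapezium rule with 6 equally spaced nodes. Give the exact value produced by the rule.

h = (4 − 0)/5 = 0.8.
Nodes t₀,…,t₅ = 0, 0.8, 1.6, 2.4, 3.2, 4.
f(t) = 2t⁴ - 4t³ + 3t² + 3t + 1: f₀=1, f₁=4.0912, f₂=10.2032, f₃=36.5392, f₄=119.9632, f₅=317.
(h/2)·[f₀ + 2f₁ + 2f₂ + 2f₃ + 2f₄ + f₅] = 0.4·(659.5936) = 263.83744.

263.83744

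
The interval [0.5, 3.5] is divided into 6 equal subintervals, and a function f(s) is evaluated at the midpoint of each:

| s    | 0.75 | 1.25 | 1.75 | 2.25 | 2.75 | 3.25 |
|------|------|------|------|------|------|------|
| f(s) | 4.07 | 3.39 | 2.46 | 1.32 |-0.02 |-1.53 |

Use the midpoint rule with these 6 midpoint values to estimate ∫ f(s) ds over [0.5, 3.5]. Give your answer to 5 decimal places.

4.84500

h = 0.5, n = 6.
h·[y(m₁) + y(m₂) + y(m₃) + y(m₄) + y(m₅) + y(m₆)] = 0.5·(9.69) = 4.84500.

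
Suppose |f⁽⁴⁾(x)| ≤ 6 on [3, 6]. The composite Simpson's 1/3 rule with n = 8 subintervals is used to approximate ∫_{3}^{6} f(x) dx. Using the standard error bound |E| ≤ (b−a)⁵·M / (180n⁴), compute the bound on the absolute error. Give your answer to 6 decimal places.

|E| ≤ (3)⁵·6 / (180·8⁴) = 1458/737280 = 0.001978.

0.001978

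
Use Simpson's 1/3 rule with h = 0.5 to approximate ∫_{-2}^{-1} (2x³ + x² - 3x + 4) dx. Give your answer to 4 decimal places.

3.3333

h = (-1 − (-2))/2 = 0.5.
Nodes x₀,…,x₂ = -2, -1.5, -1.
f(x) = 2x³ + x² - 3x + 4: f₀=-2, f₁=4, f₂=6.
(h/3)·[f₀ + 4f₁ + f₂] = 0.166667·(20) = 3.3333.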